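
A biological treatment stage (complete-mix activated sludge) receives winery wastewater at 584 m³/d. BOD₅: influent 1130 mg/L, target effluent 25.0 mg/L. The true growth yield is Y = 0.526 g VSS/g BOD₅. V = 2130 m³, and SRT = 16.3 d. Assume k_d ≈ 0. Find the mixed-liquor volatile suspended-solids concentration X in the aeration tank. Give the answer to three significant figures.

X ≈ 2600 mg/L

Without decay, X = Y Q (S₀−S) θ_c / V = 0.526 × 584 × (1130 − 25.0) × 16.3 / 2130 = 2598 mg/L.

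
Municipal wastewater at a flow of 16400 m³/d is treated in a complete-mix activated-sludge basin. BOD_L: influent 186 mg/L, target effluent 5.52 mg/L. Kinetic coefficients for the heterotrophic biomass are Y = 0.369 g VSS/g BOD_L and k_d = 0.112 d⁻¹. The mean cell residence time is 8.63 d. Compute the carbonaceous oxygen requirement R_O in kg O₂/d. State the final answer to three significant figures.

The observed yield is Y_obs = Y/(1 + k_d·θ_c) = 0.369 / (1 + 0.112 × 8.63) = 0.369 / 1.967 = 0.1876 g VSS per g BOD_L removed.
ΔS = 186 − 5.52 = 180.5 mg/L, so the substrate removal rate is 16400 × 180.5/1000 = 2960 kg BOD_L/d.
P_X = Y_obs·Q·(S₀ − S) = 0.1876 × 2960 = 555.4 kg VSS/d.
R_O = Q·ΔS − 1.42 P_X = 2960 − 788.6 = 2171 kg O₂/d.

R_O ≈ 2170 kg O₂/d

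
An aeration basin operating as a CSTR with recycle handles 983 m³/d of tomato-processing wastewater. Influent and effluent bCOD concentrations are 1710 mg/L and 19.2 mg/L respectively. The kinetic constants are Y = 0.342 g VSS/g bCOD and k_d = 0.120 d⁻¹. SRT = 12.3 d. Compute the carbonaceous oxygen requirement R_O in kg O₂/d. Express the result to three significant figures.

Correct the yield for decay: Y_obs = Y/(1 + k_d θ_c) = 0.342 / (1 + 0.120 × 12.3) = 0.342 / 2.476 = 0.1381.
Mass of bCOD removed per day: Q(S₀ − S) = 983 × 1691 g/m³ = 1662 kg/d.
P_X = Y_obs·Q·(S₀ − S) = 0.1381 × 1662 = 229.6 kg VSS/d.
Carbonaceous O₂ demand = substrate oxidised − cell-mass equivalent = 1662 − 1.42 × 229.6 = 1336 kg O₂/d.

R_O ≈ 1340 kg O₂/d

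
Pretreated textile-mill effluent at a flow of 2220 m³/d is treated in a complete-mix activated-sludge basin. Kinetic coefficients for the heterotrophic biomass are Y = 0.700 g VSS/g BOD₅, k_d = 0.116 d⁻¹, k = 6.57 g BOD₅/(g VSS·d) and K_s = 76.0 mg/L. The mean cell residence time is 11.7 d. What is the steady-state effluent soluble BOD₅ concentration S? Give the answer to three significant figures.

For a completely mixed reactor with recycle the Lawrence–McCarty relation gives S = K_s·(1 + k_d·θ_c) / [θ_c·(Y·k − k_d) − 1] = 76.0 × (1 + 0.116 × 11.7) / [11.7 × (0.700 × 6.57 − 0.116) − 1] = 179.1 / 51.45 = 3.482 mg/L.

S ≈ 3.48 mg/L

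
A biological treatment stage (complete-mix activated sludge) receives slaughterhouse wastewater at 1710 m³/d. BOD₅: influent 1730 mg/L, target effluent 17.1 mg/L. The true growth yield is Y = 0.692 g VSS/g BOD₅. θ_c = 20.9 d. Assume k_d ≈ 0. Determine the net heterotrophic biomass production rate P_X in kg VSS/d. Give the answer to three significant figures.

P_X ≈ 2030 kg VSS/d

With endogenous decay neglected, the observed yield equals the true yield: Y_obs = Y = 0.692 g VSS/g BOD₅.
Q·(S₀ − S) = 1710 × (1730 − 17.1) × 10⁻³ = 2929 kg/d removed.
Net biomass production P_X = Y_obs × Q·(S₀ − S) = 0.6920 × 2929 = 2027 kg VSS/d.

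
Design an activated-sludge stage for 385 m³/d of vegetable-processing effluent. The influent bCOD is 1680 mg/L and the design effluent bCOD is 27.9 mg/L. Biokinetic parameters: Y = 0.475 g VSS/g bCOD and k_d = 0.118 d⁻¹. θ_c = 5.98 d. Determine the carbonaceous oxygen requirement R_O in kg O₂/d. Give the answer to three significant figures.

R_O ≈ 385 kg O₂/d

Y_obs = Y / (1 + k_d θ_c) = 0.475 / (1 + 0.118 × 5.98) = 0.475 / 1.706 = 0.2785.
Mass of bCOD removed per day: Q(S₀ − S) = 385 × 1652 g/m³ = 636.1 kg/d.
Net sludge production P_X = 0.2785 × 636.1 = 177.1 kg VSS/d.
R_O = Q·ΔS − 1.42 P_X = 636.1 − 251.5 = 384.5 kg O₂/d.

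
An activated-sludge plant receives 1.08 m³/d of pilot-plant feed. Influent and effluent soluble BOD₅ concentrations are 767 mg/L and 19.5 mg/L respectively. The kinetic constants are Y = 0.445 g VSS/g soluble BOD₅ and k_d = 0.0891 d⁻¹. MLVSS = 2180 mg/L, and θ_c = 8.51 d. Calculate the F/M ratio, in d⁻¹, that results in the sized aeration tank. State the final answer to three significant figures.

F/M ≈ 0.476 d⁻¹

Rearranging the biomass balance for a CMAS with decay, V = Y·Q·ΔS·θ_c / [X·(1+k_d θ_c)] = 0.445 × 1.08 × (767 − 19.5) × 8.51 / [2180 × (1 + 0.0891 × 8.51)] = 3.06×10^3 / 3833 = 0.7976 m³.
F/M = applied load / biomass = Q·S₀/(V·X) = 1.08 × 767 / (0.7976 × 2180) = 0.4764 d⁻¹.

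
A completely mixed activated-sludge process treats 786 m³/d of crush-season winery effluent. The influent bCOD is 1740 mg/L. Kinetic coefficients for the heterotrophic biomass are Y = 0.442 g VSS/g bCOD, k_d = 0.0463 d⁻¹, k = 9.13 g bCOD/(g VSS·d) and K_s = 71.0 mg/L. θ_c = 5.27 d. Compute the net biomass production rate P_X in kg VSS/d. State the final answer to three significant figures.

Effluent substrate depends only on kinetics and SRT: S = K_s(1 + k_d θ_c) / [θ_c(Yk − k_d) − 1] = 71.0 × (1 + 0.0463 × 5.27) / [5.27 × (0.442 × 9.13 − 0.0463) − 1] = 88.32 / 20.02 = 4.411 mg/L.
Observed yield with endogenous decay: Y_obs = Y / (1 + k_d·θ_c) = 0.442 / (1 + 0.0463 × 5.27) = 0.442 / 1.244 = 0.3553 g VSS/g bCOD.
Mass of bCOD removed per day: Q(S₀ − S) = 786 × 1736 g/m³ = 1364 kg/d.
Net biomass production P_X = Y_obs × Q·(S₀ − S) = 0.3553 × 1364 = 484.7 kg VSS/d.

P_X ≈ 485 kg VSS/d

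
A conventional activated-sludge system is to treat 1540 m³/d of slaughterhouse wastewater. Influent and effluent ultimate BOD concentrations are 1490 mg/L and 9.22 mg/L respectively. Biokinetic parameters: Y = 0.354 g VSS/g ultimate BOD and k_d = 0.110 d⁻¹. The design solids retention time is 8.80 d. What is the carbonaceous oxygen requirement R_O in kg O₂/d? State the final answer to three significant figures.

R_O ≈ 1700 kg O₂/d

The observed yield is Y_obs = Y/(1 + k_d·θ_c) = 0.354 / (1 + 0.110 × 8.80) = 0.354 / 1.968 = 0.1799 g VSS per g ultimate BOD removed.
Q·(S₀ − S) = 1540 × (1490 − 9.22) × 10⁻³ = 2280 kg/d removed.
P_X = Y_obs·Q·(S₀ − S) = 0.1799 × 2280 = 410.2 kg VSS/d.
R_O = Q·ΔS − 1.42 P_X = 2280 − 582.5 = 1698 kg O₂/d.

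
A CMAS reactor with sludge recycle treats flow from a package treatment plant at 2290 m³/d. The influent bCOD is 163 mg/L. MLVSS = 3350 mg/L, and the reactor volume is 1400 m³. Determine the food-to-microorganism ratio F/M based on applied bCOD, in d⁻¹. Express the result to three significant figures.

Food-to-microorganism ratio F/M = Q S₀ / (V X) = 2290 × 163 / (1400 × 3350) = 0.07959 d⁻¹.

F/M ≈ 0.0796 d⁻¹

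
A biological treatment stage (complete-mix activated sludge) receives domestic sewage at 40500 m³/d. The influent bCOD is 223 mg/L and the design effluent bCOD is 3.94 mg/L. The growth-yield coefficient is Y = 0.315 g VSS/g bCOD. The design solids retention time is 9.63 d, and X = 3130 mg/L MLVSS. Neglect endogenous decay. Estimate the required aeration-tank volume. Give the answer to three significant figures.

With k_d = 0 the design equation reduces to V = Y Q (S₀−S) θ_c / X = 0.315 × 40500 × (223 − 3.94) × 9.63 / 3130 = 8598 m³.

V ≈ 8600 m³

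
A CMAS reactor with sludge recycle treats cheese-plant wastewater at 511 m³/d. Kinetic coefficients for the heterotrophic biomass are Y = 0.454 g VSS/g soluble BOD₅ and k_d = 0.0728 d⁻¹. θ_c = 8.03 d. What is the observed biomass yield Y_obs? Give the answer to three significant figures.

Observed yield with endogenous decay: Y_obs = Y / (1 + k_d·θ_c) = 0.454 / (1 + 0.0728 × 8.03) = 0.454 / 1.585 = 0.2865 g VSS/g soluble BOD₅.

Y_obs ≈ 0.287 g VSS/g soluble BOD₅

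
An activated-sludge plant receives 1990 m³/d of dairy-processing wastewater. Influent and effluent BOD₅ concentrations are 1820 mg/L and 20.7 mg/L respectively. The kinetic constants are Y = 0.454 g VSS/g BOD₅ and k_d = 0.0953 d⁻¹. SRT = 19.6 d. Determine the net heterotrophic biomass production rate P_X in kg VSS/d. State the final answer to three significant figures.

Correct the yield for decay: Y_obs = Y/(1 + k_d θ_c) = 0.454 / (1 + 0.0953 × 19.6) = 0.454 / 2.868 = 0.1583.
ΔS = 1820 − 20.7 = 1799 mg/L, so the substrate removal rate is 1990 × 1799/1000 = 3581 kg BOD₅/d.
Net biomass production P_X = Y_obs × Q·(S₀ − S) = 0.1583 × 3581 = 566.8 kg VSS/d.

P_X ≈ 567 kg VSS/d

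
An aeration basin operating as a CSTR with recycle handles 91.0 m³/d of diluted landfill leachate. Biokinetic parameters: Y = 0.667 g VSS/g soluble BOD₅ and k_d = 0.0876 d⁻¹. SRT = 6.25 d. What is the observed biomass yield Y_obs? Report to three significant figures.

The observed yield is Y_obs = Y/(1 + k_d·θ_c) = 0.667 / (1 + 0.0876 × 6.25) = 0.667 / 1.547 = 0.4310 g VSS per g soluble BOD₅ removed.

Y_obs ≈ 0.431 g VSS/g soluble BOD₅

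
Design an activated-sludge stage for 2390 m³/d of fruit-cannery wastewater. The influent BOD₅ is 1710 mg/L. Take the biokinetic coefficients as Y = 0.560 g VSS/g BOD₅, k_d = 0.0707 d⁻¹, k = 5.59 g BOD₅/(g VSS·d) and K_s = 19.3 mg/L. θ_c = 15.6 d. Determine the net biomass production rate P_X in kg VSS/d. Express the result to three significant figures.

Effluent substrate depends only on kinetics and SRT: S = K_s(1 + k_d θ_c) / [θ_c(Yk − k_d) − 1] = 19.3 × (1 + 0.0707 × 15.6) / [15.6 × (0.560 × 5.59 − 0.0707) − 1] = 40.59 / 46.73 = 0.8685 mg/L.
Y_obs = Y / (1 + k_d θ_c) = 0.560 / (1 + 0.0707 × 15.6) = 0.560 / 2.103 = 0.2663.
Substrate removed = Q·(S₀ − S) = 2390 m³/d × (1710 − 0.869) g/m³ = 4.08×10^6 g/d = 4085 kg/d.
P_X = Y_obs · Q(S₀ − S) = 0.2663 × 4085 = 1088 kg VSS/d.

P_X ≈ 1090 kg VSS/d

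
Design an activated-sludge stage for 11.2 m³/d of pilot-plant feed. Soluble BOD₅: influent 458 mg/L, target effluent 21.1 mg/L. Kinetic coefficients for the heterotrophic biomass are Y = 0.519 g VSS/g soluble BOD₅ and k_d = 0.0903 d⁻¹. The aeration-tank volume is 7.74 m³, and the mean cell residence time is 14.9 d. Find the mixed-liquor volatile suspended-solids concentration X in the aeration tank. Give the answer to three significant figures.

From V·X·(1 + k_d·θ_c) = Y·Q·(S₀ − S)·θ_c: X = 0.519 × 11.2 × (458 − 21.1) × 14.9 / [7.74 × (1 + 0.0903 × 14.9)] = 2084 mg/L.

X ≈ 2080 mg/L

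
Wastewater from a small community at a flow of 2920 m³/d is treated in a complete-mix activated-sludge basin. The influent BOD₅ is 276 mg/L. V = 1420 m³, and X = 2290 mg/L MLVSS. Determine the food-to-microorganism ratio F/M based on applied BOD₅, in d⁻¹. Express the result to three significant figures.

F/M = Q·S₀ / (V·X) = 2920 × 276 / (1420 × 2290) = 0.2478 g BOD₅·(g VSS·d)⁻¹.

F/M ≈ 0.248 d⁻¹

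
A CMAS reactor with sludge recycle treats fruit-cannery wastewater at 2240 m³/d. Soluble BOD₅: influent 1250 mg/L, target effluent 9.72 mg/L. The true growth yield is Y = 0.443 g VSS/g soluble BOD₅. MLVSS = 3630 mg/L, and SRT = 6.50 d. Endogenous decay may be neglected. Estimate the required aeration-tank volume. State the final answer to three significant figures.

With k_d = 0 the design equation reduces to V = Y Q (S₀−S) θ_c / X = 0.443 × 2240 × (1250 − 9.72) × 6.50 / 3630 = 2204 m³.

V ≈ 2200 m³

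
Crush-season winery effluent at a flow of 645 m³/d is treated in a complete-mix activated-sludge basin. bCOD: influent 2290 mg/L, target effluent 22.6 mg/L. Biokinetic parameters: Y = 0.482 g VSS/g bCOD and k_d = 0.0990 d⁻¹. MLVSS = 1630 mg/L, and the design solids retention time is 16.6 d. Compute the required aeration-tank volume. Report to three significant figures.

Rearranging the biomass balance for a CMAS with decay, V = Y·Q·ΔS·θ_c / [X·(1+k_d θ_c)] = 0.482 × 645 × (2290 − 22.6) × 16.6 / [1630 × (1 + 0.0990 × 16.6)] = 1.17×10^7 / 4309 = 2716 m³.

V ≈ 2720 m³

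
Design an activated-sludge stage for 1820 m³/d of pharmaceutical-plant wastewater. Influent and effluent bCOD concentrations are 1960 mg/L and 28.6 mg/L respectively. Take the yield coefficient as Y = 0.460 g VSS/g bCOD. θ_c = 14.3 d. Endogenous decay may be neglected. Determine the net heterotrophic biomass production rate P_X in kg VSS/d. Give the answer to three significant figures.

P_X ≈ 1620 kg VSS/d

No decay correction is needed, so Y_obs = Y = 0.460.
ΔS = 1960 − 28.6 = 1931 mg/L, so the substrate removal rate is 1820 × 1931/1000 = 3515 kg bCOD/d.
Net biomass production P_X = Y_obs × Q·(S₀ − S) = 0.4600 × 3515 = 1617 kg VSS/d.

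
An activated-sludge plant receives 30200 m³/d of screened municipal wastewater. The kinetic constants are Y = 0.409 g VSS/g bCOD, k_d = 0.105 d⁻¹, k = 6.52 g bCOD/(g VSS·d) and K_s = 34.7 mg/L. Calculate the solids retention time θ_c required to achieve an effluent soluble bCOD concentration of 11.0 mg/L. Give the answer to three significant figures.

θ_c ≈ 1.86 d

Specific growth rate at S = 11.0 mg/L: μ = YkS/(K_s+S) = 0.409·6.52·11.0/(34.7+11.0) = 0.6419 d⁻¹.
1/θ_c = 0.6419 − 0.105 = 0.5369 d⁻¹, so θ_c = 1.863 d.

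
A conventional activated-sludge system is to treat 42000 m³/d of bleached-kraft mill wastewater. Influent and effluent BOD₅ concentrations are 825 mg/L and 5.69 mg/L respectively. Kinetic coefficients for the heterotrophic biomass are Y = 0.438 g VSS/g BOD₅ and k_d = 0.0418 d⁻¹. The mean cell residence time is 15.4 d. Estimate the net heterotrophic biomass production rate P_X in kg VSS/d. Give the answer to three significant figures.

P_X ≈ 9170 kg VSS/d

Y_obs = Y / (1 + k_d θ_c) = 0.438 / (1 + 0.0418 × 15.4) = 0.438 / 1.644 = 0.2665.
Q·(S₀ − S) = 42000 × (825 − 5.69) × 10⁻³ = 34411 kg/d removed.
P_X = Y_obs · Q(S₀ − S) = 0.2665 × 34411 = 9169 kg VSS/d.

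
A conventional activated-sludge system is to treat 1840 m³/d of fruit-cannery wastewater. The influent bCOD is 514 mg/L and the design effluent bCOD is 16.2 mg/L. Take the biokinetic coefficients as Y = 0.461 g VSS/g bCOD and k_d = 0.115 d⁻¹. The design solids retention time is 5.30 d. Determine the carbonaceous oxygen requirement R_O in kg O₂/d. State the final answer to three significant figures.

Correct the yield for decay: Y_obs = Y/(1 + k_d θ_c) = 0.461 / (1 + 0.115 × 5.30) = 0.461 / 1.610 = 0.2864.
Q·(S₀ − S) = 1840 × (514 − 16.2) × 10⁻³ = 916.0 kg/d removed.
Biomass synthesised: P_X = Y_obs × 916.0 = 262.4 kg VSS/d.
R_O = Q·ΔS − 1.42 P_X = 916.0 − 372.5 = 543.4 kg O₂/d.

R_O ≈ 543 kg O₂/d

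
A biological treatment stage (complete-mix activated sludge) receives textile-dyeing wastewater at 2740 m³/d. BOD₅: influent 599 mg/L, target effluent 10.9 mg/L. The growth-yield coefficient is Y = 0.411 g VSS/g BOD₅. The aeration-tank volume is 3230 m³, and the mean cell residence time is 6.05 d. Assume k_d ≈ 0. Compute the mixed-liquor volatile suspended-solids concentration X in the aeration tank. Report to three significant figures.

X ≈ 1240 mg/L

From V·X = Y·Q·(S₀ − S)·θ_c (decay neglected): X = 0.411 × 2740 × (599 − 10.9) × 6.05 / 3230 = 1240 mg/L.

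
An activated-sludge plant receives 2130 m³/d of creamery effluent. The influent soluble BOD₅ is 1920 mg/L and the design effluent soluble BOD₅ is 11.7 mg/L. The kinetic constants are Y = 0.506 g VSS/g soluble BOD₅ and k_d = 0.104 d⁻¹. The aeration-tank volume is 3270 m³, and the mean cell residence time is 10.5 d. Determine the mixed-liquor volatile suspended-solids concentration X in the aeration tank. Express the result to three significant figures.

X ≈ 3160 mg/L

From V·X·(1 + k_d·θ_c) = Y·Q·(S₀ − S)·θ_c: X = 0.506 × 2130 × (1920 − 11.7) × 10.5 / [3270 × (1 + 0.104 × 10.5)] = 3157 mg/L.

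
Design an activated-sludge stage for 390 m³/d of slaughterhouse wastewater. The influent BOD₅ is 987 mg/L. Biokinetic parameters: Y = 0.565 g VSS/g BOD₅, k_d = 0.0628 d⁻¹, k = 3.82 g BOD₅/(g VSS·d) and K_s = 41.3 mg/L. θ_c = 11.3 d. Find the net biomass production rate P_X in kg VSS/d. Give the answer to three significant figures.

P_X ≈ 127 kg VSS/d

Effluent substrate depends only on kinetics and SRT: S = K_s(1 + k_d θ_c) / [θ_c(Yk − k_d) − 1] = 41.3 × (1 + 0.0628 × 11.3) / [11.3 × (0.565 × 3.82 − 0.0628) − 1] = 70.61 / 22.68 = 3.113 mg/L.
Correct the yield for decay: Y_obs = Y/(1 + k_d θ_c) = 0.565 / (1 + 0.0628 × 11.3) = 0.565 / 1.710 = 0.3305.
Mass of BOD₅ removed per day: Q(S₀ − S) = 390 × 983.9 g/m³ = 383.7 kg/d.
P_X = Y_obs · Q(S₀ − S) = 0.3305 × 383.7 = 126.8 kg VSS/d.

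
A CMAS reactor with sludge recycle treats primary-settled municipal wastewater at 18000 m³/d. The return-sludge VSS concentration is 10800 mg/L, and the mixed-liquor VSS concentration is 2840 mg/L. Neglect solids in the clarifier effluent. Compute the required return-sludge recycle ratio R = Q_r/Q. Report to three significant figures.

R ≈ 0.357

Solids balance on the clarifier gives (1+R)X = R·X_r, so R = X/(X_r − X) = 2840 / (10800 − 2840) = 0.3568.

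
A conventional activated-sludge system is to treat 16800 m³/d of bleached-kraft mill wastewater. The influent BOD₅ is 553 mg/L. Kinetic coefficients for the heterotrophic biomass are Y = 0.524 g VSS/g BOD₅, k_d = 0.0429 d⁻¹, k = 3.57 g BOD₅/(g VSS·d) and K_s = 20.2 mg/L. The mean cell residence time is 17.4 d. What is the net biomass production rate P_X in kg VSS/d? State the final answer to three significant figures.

From the Monod/SRT balance for a CMAS, S = K_s·(1+k_d θ_c)/[θ_c·(Y k − k_d) − 1] = 20.2 × (1 + 0.0429 × 17.4) / [17.4 × (0.524 × 3.57 − 0.0429) − 1] = 35.28 / 30.80 = 1.145 mg/L.
Observed yield with endogenous decay: Y_obs = Y / (1 + k_d·θ_c) = 0.524 / (1 + 0.0429 × 17.4) = 0.524 / 1.746 = 0.3000 g VSS/g BOD₅.
Mass of BOD₅ removed per day: Q(S₀ − S) = 16800 × 551.9 g/m³ = 9271 kg/d.
Biomass produced: P_X = Y_obs·Q·ΔS = 0.3000 × 9271 ≈ 2782 kg VSS/d.

P_X ≈ 2780 kg VSS/d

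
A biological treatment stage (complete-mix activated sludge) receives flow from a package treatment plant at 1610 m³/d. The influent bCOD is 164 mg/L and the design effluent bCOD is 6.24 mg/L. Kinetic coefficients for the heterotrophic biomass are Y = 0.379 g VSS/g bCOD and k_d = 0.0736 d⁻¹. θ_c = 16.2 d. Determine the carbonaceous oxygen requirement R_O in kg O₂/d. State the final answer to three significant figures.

R_O ≈ 192 kg O₂/d

Y_obs = Y / (1 + k_d θ_c) = 0.379 / (1 + 0.0736 × 16.2) = 0.379 / 2.192 = 0.1729.
Substrate removed = Q·(S₀ − S) = 1610 m³/d × (164 − 6.24) g/m³ = 2.54×10^5 g/d = 254.0 kg/d.
Net sludge production P_X = 0.1729 × 254.0 = 43.91 kg VSS/d.
R_O = Q·ΔS − 1.42 P_X = 254.0 − 62.35 = 191.6 kg O₂/d.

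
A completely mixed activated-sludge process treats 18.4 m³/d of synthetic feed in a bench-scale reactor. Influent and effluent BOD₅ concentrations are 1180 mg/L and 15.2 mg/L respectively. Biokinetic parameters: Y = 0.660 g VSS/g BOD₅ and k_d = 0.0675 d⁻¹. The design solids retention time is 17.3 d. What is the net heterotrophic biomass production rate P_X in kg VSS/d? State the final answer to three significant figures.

Observed yield with endogenous decay: Y_obs = Y / (1 + k_d·θ_c) = 0.660 / (1 + 0.0675 × 17.3) = 0.660 / 2.168 = 0.3045 g VSS/g BOD₅.
Mass of BOD₅ removed per day: Q(S₀ − S) = 18.4 × 1165 g/m³ = 21.43 kg/d.
Biomass produced: P_X = Y_obs·Q·ΔS = 0.3045 × 21.43 ≈ 6.525 kg VSS/d.

P_X ≈ 6.53 kg VSS/d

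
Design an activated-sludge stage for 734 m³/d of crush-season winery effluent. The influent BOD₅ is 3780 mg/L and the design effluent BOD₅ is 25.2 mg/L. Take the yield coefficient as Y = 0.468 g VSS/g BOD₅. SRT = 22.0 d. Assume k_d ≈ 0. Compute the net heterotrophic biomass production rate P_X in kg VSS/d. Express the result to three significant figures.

Since k_d ≈ 0, Y_obs = Y = 0.468 g VSS/g BOD₅.
Q·(S₀ − S) = 734 × (3780 − 25.2) × 10⁻³ = 2756 kg/d removed.
P_X = Y_obs · Q(S₀ − S) = 0.4680 × 2756 = 1290 kg VSS/d.

P_X ≈ 1290 kg VSS/d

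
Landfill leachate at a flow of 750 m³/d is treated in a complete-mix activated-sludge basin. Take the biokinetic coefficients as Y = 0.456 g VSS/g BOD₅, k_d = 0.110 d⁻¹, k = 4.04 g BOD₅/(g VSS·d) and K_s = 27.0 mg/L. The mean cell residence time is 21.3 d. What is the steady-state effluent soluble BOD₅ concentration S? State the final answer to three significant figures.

For a completely mixed reactor with recycle the Lawrence–McCarty relation gives S = K_s·(1 + k_d·θ_c) / [θ_c·(Y·k − k_d) − 1] = 27.0 × (1 + 0.110 × 21.3) / [21.3 × (0.456 × 4.04 − 0.110) − 1] = 90.26 / 35.90 = 2.514 mg/L.

S ≈ 2.51 mg/L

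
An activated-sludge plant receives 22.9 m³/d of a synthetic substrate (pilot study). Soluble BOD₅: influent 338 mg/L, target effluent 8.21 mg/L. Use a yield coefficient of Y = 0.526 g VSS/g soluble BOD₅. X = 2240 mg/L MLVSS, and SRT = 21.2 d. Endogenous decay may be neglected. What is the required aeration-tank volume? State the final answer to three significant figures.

V ≈ 37.6 m³

Biomass mass balance (decay neglected): V·X = Y·Q·(S₀ − S)·θ_c, so V = 0.526 × 22.9 × (338 − 8.21) × 21.2 / 2240 = 37.60 m³.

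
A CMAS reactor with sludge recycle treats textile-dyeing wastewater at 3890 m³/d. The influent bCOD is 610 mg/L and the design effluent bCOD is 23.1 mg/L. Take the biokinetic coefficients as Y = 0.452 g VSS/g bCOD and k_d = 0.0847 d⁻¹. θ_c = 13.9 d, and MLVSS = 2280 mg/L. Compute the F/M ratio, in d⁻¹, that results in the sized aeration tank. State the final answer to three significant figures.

Steady-state biomass mass balance: V·X·(1 + k_d·θ_c) = Y·Q·(S₀ − S)·θ_c, so V = 0.452 × 3890 × (610 − 23.1) × 13.9 / [2280 × (1 + 0.0847 × 13.9)] = 1.43×10^7 / 4964 = 2889 m³.
Food-to-microorganism ratio F/M = Q S₀ / (V X) = 3890 × 610 / (2889 × 2280) = 0.3602 d⁻¹.

F/M ≈ 0.360 d⁻¹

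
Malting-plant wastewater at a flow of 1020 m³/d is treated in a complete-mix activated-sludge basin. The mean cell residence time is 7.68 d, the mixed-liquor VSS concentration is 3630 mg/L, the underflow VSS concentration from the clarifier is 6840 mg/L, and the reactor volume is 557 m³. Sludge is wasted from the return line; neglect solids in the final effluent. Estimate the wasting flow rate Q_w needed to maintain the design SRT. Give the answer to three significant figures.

Wasting from the return line (neglecting effluent solids): Q_w = V·X / (θ_c·X_r) = 557.0 × 3630 / (7.68 × 6840) = 38.49 m³/d.

Q_w ≈ 38.5 m³/d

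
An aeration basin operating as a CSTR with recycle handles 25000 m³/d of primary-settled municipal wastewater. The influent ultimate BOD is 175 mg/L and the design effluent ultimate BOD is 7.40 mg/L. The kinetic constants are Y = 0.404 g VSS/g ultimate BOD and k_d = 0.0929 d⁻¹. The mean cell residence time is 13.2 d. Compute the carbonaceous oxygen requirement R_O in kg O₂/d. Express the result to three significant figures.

R_O ≈ 3110 kg O₂/d

Y_obs = Y / (1 + k_d θ_c) = 0.404 / (1 + 0.0929 × 13.2) = 0.404 / 2.226 = 0.1815.
ΔS = 175 − 7.40 = 167.6 mg/L, so the substrate removal rate is 25000 × 167.6/1000 = 4190 kg ultimate BOD/d.
Net sludge production P_X = 0.1815 × 4190 = 760.4 kg VSS/d.
Carbonaceous O₂ demand = substrate oxidised − cell-mass equivalent = 4190 − 1.42 × 760.4 = 3110 kg O₂/d.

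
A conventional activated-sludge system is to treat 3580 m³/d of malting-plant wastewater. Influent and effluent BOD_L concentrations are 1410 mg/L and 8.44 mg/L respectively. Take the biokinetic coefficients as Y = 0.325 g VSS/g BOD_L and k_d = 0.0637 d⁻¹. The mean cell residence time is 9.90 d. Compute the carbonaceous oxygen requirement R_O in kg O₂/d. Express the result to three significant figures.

Observed yield with endogenous decay: Y_obs = Y / (1 + k_d·θ_c) = 0.325 / (1 + 0.0637 × 9.90) = 0.325 / 1.631 = 0.1993 g VSS/g BOD_L.
Mass of BOD_L removed per day: Q(S₀ − S) = 3580 × 1402 g/m³ = 5018 kg/d.
Net sludge production P_X = 0.1993 × 5018 = 1000 kg VSS/d.
R_O = Q·ΔS − 1.42 P_X = 5018 − 1420 = 3598 kg O₂/d.

R_O ≈ 3600 kg O₂/d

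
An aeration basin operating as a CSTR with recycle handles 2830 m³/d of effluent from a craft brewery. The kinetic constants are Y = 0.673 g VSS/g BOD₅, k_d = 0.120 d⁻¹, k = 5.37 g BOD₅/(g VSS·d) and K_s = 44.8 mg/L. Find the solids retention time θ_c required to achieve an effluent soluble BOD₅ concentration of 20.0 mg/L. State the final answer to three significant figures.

At the target effluent, Y k S/(K_s+S) = 0.673×5.37×20.0/64.80 = 1.115 d⁻¹.
θ_c = 1/(μ − k_d) = 1/(1.115 − 0.120) = 1/0.9954 = 1.005 d.

θ_c ≈ 1.00 d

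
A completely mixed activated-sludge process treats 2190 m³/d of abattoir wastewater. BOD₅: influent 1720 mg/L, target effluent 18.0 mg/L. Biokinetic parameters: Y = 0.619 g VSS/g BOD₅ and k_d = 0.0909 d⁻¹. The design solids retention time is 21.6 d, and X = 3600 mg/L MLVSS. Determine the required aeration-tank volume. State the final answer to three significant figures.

Steady-state biomass mass balance: V·X·(1 + k_d·θ_c) = Y·Q·(S₀ − S)·θ_c, so V = 0.619 × 2190 × (1720 − 18.0) × 21.6 / [3600 × (1 + 0.0909 × 21.6)] = 4.98×10^7 / 10668 = 4671 m³.

V ≈ 4670 m³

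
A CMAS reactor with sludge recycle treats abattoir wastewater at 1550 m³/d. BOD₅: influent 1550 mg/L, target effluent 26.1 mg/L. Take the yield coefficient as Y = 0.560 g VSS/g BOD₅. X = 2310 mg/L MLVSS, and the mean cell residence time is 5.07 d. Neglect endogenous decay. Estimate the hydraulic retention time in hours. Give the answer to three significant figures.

With k_d = 0 the design equation reduces to V = Y Q (S₀−S) θ_c / X = 0.560 × 1550 × (1550 − 26.1) × 5.07 / 2310 = 2903 m³.
Hydraulic retention time τ = V/Q = 2903 / 1550 = 1.873 d = 44.95 h.

τ ≈ 45.0 h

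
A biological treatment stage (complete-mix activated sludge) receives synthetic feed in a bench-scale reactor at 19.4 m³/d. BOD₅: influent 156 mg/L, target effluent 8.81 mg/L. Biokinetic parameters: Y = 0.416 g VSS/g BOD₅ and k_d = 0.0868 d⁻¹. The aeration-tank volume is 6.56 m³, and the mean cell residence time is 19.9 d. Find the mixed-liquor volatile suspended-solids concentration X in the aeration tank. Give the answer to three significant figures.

X ≈ 1320 mg/L

Solving the biomass balance for X: X = Y Q (S₀−S) θ_c / [V (1+k_d θ_c)] = 0.416 × 19.4 × (156 − 8.81) × 19.9 / [6.56 × (1 + 0.0868 × 19.9)] = 1321 mg/L.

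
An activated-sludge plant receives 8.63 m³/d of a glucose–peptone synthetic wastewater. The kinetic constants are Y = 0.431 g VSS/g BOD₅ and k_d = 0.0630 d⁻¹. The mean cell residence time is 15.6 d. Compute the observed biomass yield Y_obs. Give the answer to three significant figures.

Y_obs ≈ 0.217 g VSS/g BOD₅

Correct the yield for decay: Y_obs = Y/(1 + k_d θ_c) = 0.431 / (1 + 0.0630 × 15.6) = 0.431 / 1.983 = 0.2174.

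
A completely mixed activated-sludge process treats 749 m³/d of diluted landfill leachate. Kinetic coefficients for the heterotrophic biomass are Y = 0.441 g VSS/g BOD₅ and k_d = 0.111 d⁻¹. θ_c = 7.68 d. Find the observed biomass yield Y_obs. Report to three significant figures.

Y_obs = Y / (1 + k_d θ_c) = 0.441 / (1 + 0.111 × 7.68) = 0.441 / 1.852 = 0.2381.

Y_obs ≈ 0.238 g VSS/g BOD₅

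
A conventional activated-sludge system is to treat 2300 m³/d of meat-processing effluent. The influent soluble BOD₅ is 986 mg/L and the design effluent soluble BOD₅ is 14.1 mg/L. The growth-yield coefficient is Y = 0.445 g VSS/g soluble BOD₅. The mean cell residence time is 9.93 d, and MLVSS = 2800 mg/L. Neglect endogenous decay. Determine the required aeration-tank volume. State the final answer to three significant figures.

V ≈ 3530 m³

Biomass mass balance (decay neglected): V·X = Y·Q·(S₀ − S)·θ_c, so V = 0.445 × 2300 × (986 − 14.1) × 9.93 / 2800 = 3528 m³.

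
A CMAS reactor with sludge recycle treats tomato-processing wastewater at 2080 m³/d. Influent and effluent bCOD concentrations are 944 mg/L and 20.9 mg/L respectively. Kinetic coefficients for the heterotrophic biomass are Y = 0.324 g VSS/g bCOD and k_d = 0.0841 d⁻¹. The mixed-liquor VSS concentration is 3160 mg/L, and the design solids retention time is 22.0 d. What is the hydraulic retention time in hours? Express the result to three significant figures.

τ ≈ 17.5 h

Rearranging the biomass balance for a CMAS with decay, V = Y·Q·ΔS·θ_c / [X·(1+k_d θ_c)] = 0.324 × 2080 × (944 − 20.9) × 22.0 / [3160 × (1 + 0.0841 × 22.0)] = 1.37×10^7 / 9007 = 1520 m³.
τ = V/Q = 1520/2080 = 0.7306 d, or 17.53 h.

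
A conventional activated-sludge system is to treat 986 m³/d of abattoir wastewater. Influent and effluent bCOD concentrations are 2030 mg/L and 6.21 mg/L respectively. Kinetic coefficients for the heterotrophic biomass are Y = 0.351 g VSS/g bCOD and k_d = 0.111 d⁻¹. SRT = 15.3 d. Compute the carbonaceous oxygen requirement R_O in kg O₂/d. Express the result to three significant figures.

R_O ≈ 1630 kg O₂/d

Correct the yield for decay: Y_obs = Y/(1 + k_d θ_c) = 0.351 / (1 + 0.111 × 15.3) = 0.351 / 2.698 = 0.1301.
Mass of bCOD removed per day: Q(S₀ − S) = 986 × 2024 g/m³ = 1995 kg/d.
P_X = Y_obs·Q·(S₀ − S) = 0.1301 × 1995 = 259.6 kg VSS/d.
R_O = Q·(S₀ − S) − 1.42·P_X = 1995 − 1.42 × 259.6 = 1627 kg O₂/d.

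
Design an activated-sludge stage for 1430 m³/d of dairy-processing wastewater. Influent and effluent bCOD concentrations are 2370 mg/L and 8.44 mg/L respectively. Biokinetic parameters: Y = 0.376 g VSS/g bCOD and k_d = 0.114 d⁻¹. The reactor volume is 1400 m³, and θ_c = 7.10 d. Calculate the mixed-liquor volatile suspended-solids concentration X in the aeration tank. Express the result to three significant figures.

X = Y·Q·ΔS·θ_c / [V·(1 + k_d θ_c)] = 0.376 × 1430 × (2370 − 8.44) × 7.10 / [1400 × (1 + 0.114 × 7.10)] = 3559 mg/L.

X ≈ 3560 mg/L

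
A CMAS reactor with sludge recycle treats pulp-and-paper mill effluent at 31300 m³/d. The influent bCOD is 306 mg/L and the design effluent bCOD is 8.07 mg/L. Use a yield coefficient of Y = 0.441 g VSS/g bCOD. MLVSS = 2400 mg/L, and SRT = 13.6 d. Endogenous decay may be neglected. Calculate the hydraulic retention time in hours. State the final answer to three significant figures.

τ ≈ 17.9 h

Biomass mass balance (decay neglected): V·X = Y·Q·(S₀ − S)·θ_c, so V = 0.441 × 31300 × (306 − 8.07) × 13.6 / 2400 = 23304 m³.
τ = V/Q = 23304/31300 = 0.7445 d, or 17.87 h.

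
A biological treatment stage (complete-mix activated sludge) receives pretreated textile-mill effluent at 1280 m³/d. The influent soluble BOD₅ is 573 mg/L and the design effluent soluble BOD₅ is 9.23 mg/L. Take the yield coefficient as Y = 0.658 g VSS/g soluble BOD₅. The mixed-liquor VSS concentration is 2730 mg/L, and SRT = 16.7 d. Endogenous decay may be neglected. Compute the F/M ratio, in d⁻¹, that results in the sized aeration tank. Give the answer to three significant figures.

F/M ≈ 0.0925 d⁻¹

V·X = Y·Q·ΔS·θ_c gives V = 0.658 × 1280 × (573 − 9.23) × 16.7 / 2730 = 2905 m³.
Food-to-microorganism ratio F/M = Q S₀ / (V X) = 1280 × 573 / (2905 × 2730) = 0.09249 d⁻¹.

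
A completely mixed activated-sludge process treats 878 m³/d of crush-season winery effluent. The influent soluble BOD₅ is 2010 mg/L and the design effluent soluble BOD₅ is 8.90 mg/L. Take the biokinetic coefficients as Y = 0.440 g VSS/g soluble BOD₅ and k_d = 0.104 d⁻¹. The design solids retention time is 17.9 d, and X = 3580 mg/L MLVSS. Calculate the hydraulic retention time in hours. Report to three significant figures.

τ ≈ 36.9 h

Rearranging the biomass balance for a CMAS with decay, V = Y·Q·ΔS·θ_c / [X·(1+k_d θ_c)] = 0.440 × 878 × (2010 − 8.90) × 17.9 / [3580 × (1 + 0.104 × 17.9)] = 1.38×10^7 / 10245 = 1351 m³.
Hydraulic retention time τ = V/Q = 1351 / 878 = 1.538 d = 36.92 h.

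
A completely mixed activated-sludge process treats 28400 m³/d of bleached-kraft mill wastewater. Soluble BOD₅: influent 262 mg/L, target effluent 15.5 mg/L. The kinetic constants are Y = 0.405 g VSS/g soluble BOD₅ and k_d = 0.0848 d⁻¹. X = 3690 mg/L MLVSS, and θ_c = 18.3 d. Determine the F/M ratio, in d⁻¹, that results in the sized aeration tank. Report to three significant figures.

F/M ≈ 0.366 d⁻¹

From the SRT design equation V = Y Q (S₀−S) θ_c / [X (1 + k_d θ_c)] = 0.405 × 28400 × (262 − 15.5) × 18.3 / [3690 × (1 + 0.0848 × 18.3)] = 5.19×10^7 / 9416 = 5510 m³.
Food-to-microorganism ratio F/M = Q S₀ / (V X) = 28400 × 262 / (5510 × 3690) = 0.3660 d⁻¹.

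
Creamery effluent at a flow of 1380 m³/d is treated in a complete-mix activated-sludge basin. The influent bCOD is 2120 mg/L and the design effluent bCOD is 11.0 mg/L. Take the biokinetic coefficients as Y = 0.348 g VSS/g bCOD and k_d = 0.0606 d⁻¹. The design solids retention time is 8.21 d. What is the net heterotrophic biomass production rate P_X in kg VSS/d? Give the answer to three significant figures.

Correct the yield for decay: Y_obs = Y/(1 + k_d θ_c) = 0.348 / (1 + 0.0606 × 8.21) = 0.348 / 1.498 = 0.2324.
Substrate removed = Q·(S₀ − S) = 1380 m³/d × (2120 − 11.0) g/m³ = 2.91×10^6 g/d = 2910 kg/d.
Net biomass production P_X = Y_obs × Q·(S₀ − S) = 0.2324 × 2910 = 676.3 kg VSS/d.

P_X ≈ 676 kg VSS/d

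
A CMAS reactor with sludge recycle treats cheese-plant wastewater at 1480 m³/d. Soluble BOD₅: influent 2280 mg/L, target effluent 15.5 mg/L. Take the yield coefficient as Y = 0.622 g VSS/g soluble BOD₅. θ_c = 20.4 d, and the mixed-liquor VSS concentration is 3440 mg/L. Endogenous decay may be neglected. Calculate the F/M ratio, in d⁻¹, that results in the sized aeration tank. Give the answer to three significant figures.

F/M ≈ 0.0793 d⁻¹

V·X = Y·Q·ΔS·θ_c gives V = 0.622 × 1480 × (2280 − 15.5) × 20.4 / 3440 = 12362 m³.
F/M = applied load / biomass = Q·S₀/(V·X) = 1480 × 2280 / (12362 × 3440) = 0.07935 d⁻¹.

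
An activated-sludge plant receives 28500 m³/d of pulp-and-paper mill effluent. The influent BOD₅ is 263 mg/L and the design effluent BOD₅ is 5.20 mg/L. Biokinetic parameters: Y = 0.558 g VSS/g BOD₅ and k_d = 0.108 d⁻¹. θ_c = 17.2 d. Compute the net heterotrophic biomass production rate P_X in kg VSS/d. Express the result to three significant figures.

Correct the yield for decay: Y_obs = Y/(1 + k_d θ_c) = 0.558 / (1 + 0.108 × 17.2) = 0.558 / 2.858 = 0.1953.
Q·(S₀ − S) = 28500 × (263 − 5.20) × 10⁻³ = 7347 kg/d removed.
Biomass produced: P_X = Y_obs·Q·ΔS = 0.1953 × 7347 ≈ 1435 kg VSS/d.

P_X ≈ 1430 kg VSS/d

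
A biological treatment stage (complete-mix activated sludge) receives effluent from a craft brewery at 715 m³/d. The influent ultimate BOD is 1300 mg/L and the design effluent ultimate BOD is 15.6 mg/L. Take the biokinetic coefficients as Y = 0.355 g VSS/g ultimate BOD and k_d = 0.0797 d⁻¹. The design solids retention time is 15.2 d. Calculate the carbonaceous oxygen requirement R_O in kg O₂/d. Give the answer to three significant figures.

The observed yield is Y_obs = Y/(1 + k_d·θ_c) = 0.355 / (1 + 0.0797 × 15.2) = 0.355 / 2.211 = 0.1605 g VSS per g ultimate BOD removed.
ΔS = 1300 − 15.6 = 1284 mg/L, so the substrate removal rate is 715 × 1284/1000 = 918.3 kg ultimate BOD/d.
P_X = Y_obs·Q·(S₀ − S) = 0.1605 × 918.3 = 147.4 kg VSS/d.
R_O = Q·(S₀ − S) − 1.42·P_X = 918.3 − 1.42 × 147.4 = 709.0 kg O₂/d.

R_O ≈ 709 kg O₂/d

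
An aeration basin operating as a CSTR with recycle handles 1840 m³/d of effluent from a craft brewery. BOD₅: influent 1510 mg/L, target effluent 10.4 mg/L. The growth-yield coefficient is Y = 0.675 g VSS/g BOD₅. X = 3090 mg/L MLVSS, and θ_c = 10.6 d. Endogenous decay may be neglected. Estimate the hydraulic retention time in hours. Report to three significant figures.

Biomass mass balance (decay neglected): V·X = Y·Q·(S₀ − S)·θ_c, so V = 0.675 × 1840 × (1510 − 10.4) × 10.6 / 3090 = 6389 m³.
HRT = V/Q = 6389 m³ / 1840 m³·d⁻¹ = 3.472 d × 24 = 83.34 h.

τ ≈ 83.3 h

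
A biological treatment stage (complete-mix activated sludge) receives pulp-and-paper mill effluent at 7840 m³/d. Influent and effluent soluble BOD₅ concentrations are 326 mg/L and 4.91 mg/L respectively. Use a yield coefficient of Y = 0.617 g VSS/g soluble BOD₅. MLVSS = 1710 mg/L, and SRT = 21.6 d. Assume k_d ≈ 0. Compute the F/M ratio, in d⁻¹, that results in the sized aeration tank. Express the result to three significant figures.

V·X = Y·Q·ΔS·θ_c gives V = 0.617 × 7840 × (326 − 4.91) × 21.6 / 1710 = 19619 m³.
F/M = applied load / biomass = Q·S₀/(V·X) = 7840 × 326 / (19619 × 1710) = 0.07618 d⁻¹.

F/M ≈ 0.0762 d⁻¹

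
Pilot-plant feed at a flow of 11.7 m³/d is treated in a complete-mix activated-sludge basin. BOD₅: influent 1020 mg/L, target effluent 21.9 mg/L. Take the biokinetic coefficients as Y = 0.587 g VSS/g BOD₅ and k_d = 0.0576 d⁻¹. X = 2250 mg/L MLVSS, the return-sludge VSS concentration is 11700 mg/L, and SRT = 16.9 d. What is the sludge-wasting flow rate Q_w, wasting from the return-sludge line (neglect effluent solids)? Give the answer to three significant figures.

Rearranging the biomass balance for a CMAS with decay, V = Y·Q·ΔS·θ_c / [X·(1+k_d θ_c)] = 0.587 × 11.7 × (1020 − 21.9) × 16.9 / [2250 × (1 + 0.0576 × 16.9)] = 1.16×10^5 / 4440 = 26.09 m³.
Q_w = (V·X)/(θ_c X_r) = 26.09 × 2250 / (16.9 × 11700) = 0.2969 m³/d.

Q_w ≈ 0.297 m³/d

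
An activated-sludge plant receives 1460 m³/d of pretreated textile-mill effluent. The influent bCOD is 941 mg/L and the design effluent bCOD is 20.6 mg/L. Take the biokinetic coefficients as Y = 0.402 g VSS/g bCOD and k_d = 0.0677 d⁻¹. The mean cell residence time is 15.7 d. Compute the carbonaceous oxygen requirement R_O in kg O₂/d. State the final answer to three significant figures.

Y_obs = Y / (1 + k_d θ_c) = 0.402 / (1 + 0.0677 × 15.7) = 0.402 / 2.063 = 0.1949.
ΔS = 941 − 20.6 = 920.4 mg/L, so the substrate removal rate is 1460 × 920.4/1000 = 1344 kg bCOD/d.
P_X = Y_obs·Q·(S₀ − S) = 0.1949 × 1344 = 261.9 kg VSS/d.
R_O = Q·ΔS − 1.42 P_X = 1344 − 371.9 = 971.9 kg O₂/d.

R_O ≈ 972 kg O₂/d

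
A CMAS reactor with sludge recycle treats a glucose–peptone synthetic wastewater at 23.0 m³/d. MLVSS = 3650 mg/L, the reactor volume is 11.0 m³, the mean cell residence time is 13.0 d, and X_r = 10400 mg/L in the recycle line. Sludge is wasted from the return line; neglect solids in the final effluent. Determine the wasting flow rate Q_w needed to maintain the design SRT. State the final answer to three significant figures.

θ_c = V·X/(Q_w·X_r) when wasting from the recycle, so Q_w = V·X/(θ_c·X_r) = 11.00 × 3650 / (13.0 × 10400) = 0.2970 m³/d.

Q_w ≈ 0.297 m³/d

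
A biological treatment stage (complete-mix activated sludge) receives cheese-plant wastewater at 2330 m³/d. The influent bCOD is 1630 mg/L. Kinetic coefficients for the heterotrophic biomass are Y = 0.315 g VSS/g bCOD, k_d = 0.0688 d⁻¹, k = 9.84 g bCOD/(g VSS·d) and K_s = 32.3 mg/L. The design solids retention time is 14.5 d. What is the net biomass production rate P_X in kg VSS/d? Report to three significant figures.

P_X ≈ 598 kg VSS/d

Effluent substrate depends only on kinetics and SRT: S = K_s(1 + k_d θ_c) / [θ_c(Yk − k_d) − 1] = 32.3 × (1 + 0.0688 × 14.5) / [14.5 × (0.315 × 9.84 − 0.0688) − 1] = 64.52 / 42.95 = 1.502 mg/L.
The observed yield is Y_obs = Y/(1 + k_d·θ_c) = 0.315 / (1 + 0.0688 × 14.5) = 0.315 / 1.998 = 0.1577 g VSS per g bCOD removed.
Substrate removed = Q·(S₀ − S) = 2330 m³/d × (1630 − 1.50) g/m³ = 3.79×10^6 g/d = 3794 kg/d.
Net biomass production P_X = Y_obs × Q·(S₀ − S) = 0.1577 × 3794 = 598.3 kg VSS/d.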